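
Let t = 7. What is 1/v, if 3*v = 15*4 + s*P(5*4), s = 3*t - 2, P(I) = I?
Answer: 3/440 ≈ 0.0068182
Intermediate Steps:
s = 19 (s = 3*7 - 2 = 21 - 2 = 19)
v = 440/3 (v = (15*4 + 19*(5*4))/3 = (60 + 19*20)/3 = (60 + 380)/3 = (⅓)*440 = 440/3 ≈ 146.67)
1/v = 1/(440/3) = 3/440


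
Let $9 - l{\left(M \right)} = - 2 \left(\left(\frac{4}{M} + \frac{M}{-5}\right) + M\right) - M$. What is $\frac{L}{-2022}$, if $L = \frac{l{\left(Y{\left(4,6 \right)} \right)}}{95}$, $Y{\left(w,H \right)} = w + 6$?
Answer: $- \frac{179}{960450} \approx -0.00018637$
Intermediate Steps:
$Y{\left(w,H \right)} = 6 + w$
$l{\left(M \right)} = 9 + \frac{8}{M} + \frac{13 M}{5}$ ($l{\left(M \right)} = 9 - \left(- 2 \left(\left(\frac{4}{M} + \frac{M}{-5}\right) + M\right) - M\right) = 9 - \left(- 2 \left(\left(\frac{4}{M} + M \left(- \frac{1}{5}\right)\right) + M\right) - M\right) = 9 - \left(- 2 \left(\left(\frac{4}{M} - \frac{M}{5}\right) + M\right) - M\right) = 9 - \left(- 2 \left(\frac{4}{M} + \frac{4 M}{5}\right) - M\right) = 9 - \left(\left(- \frac{8}{M} - \frac{8 M}{5}\right) - M\right) = 9 - \left(- \frac{8}{M} - \frac{13 M}{5}\right) = 9 + \left(\frac{8}{M} + \frac{13 M}{5}\right) = 9 + \frac{8}{M} + \frac{13 M}{5}$)
$L = \frac{179}{475}$ ($L = \frac{9 + \frac{8}{6 + 4} + \frac{13 \left(6 + 4\right)}{5}}{95} = \left(9 + \frac{8}{10} + \frac{13}{5} \cdot 10\right) \frac{1}{95} = \left(9 + 8 \cdot \frac{1}{10} + 26\right) \frac{1}{95} = \left(9 + \frac{4}{5} + 26\right) \frac{1}{95} = \frac{179}{5} \cdot \frac{1}{95} = \frac{179}{475} \approx 0.37684$)
$\frac{L}{-2022} = \frac{1}{-2022} \cdot \frac{179}{475} = \left(- \frac{1}{2022}\right) \frac{179}{475} = - \frac{179}{960450}$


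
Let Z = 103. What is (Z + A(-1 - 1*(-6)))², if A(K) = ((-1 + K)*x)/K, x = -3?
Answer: 253009/25 ≈ 10120.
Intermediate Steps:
A(K) = (3 - 3*K)/K (A(K) = ((-1 + K)*(-3))/K = (3 - 3*K)/K)
(Z + A(-1 - 1*(-6)))² = (103 + (-3 + 3/(-1 - 1*(-6))))² = (103 + (-3 + 3/(-1 + 6)))² = (103 + (-3 + 3/5))² = (103 + (-3 + 3*(⅕)))² = (103 + (-3 + ⅗))² = (103 - 12/5)² = (503/5)² = 253009/25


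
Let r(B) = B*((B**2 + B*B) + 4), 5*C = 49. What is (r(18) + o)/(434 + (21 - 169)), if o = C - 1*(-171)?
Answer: 29792/715 ≈ 41.667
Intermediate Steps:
C = 49/5 (C = (1/5)*49 = 49/5 ≈ 9.8000)
r(B) = B*(4 + 2*B**2) (r(B) = B*((B**2 + B**2) + 4) = B*(2*B**2 + 4) = B*(4 + 2*B**2))
o = 904/5 (o = 49/5 - 1*(-171) = 49/5 + 171 = 904/5 ≈ 180.80)
(r(18) + o)/(434 + (21 - 169)) = (2*18*(2 + 18**2) + 904/5)/(434 + (21 - 169)) = (2*18*(2 + 324) + 904/5)/(434 - 148) = (2*18*326 + 904/5)/286 = (11736 + 904/5)*(1/286) = (59584/5)*(1/286) = 29792/715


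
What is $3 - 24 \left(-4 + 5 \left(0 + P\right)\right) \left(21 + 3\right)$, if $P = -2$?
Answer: $8067$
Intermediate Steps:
$3 - 24 \left(-4 + 5 \left(0 + P\right)\right) \left(21 + 3\right) = 3 - 24 \left(-4 + 5 \left(0 - 2\right)\right) \left(21 + 3\right) = 3 - 24 \left(-4 + 5 \left(-2\right)\right) 24 = 3 - 24 \left(-4 - 10\right) 24 = 3 - 24 \left(\left(-14\right) 24\right) = 3 - -8064 = 3 + 8064 = 8067$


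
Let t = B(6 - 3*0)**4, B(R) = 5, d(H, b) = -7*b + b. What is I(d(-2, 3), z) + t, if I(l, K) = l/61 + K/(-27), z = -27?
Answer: 38168/61 ≈ 625.71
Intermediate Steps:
d(H, b) = -6*b
I(l, K) = -K/27 + l/61 (I(l, K) = l*(1/61) + K*(-1/27) = l/61 - K/27 = -K/27 + l/61)
t = 625 (t = 5**4 = 625)
I(d(-2, 3), z) + t = (-1/27*(-27) + (-6*3)/61) + 625 = (1 + (1/61)*(-18)) + 625 = (1 - 18/61) + 625 = 43/61 + 625 = 38168/61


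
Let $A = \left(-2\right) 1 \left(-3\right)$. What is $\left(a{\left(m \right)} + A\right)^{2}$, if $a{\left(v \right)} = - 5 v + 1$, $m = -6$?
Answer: $1369$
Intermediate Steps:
$A = 6$ ($A = \left(-2\right) \left(-3\right) = 6$)
$a{\left(v \right)} = 1 - 5 v$
$\left(a{\left(m \right)} + A\right)^{2} = \left(\left(1 - -30\right) + 6\right)^{2} = \left(\left(1 + 30\right) + 6\right)^{2} = \left(31 + 6\right)^{2} = 37^{2} = 1369$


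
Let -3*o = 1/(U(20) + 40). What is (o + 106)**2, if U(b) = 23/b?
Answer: 68483749636/6095961 ≈ 11234.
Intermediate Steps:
o = -20/2469 (o = -1/(3*(23/20 + 40)) = -1/(3*823/20) = -1/3*20/823 = -20/2469 ≈ -0.0081005)
(o + 106)**2 = (-20/2469 + 106)**2 = (261694/2469)**2 = 68483749636/6095961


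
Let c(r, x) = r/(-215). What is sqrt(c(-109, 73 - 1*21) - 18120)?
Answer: I*sqrt(837573565)/215 ≈ 134.61*I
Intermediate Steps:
c(r, x) = -r/215 (c(r, x) = r*(-1/215) = -r/215)
sqrt(c(-109, 73 - 1*21) - 18120) = sqrt(-1/215*(-109) - 18120) = sqrt(109/215 - 18120) = sqrt(-3895691/215) = I*sqrt(837573565)/215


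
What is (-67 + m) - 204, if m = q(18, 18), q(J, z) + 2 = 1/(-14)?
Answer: -3823/14 ≈ -273.07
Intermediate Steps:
q(J, z) = -29/14 (q(J, z) = -2 + 1/(-14) = -2 - 1/14 = -29/14)
m = -29/14 ≈ -2.0714
(-67 + m) - 204 = (-67 - 29/14) - 204 = -967/14 - 204 = -3823/14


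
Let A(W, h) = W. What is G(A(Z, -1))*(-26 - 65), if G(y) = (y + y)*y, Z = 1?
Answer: -182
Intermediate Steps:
G(y) = 2*y² (G(y) = (2*y)*y = 2*y²)
G(A(Z, -1))*(-26 - 65) = (2*1²)*(-26 - 65) = (2*1)*(-91) = 2*(-91) = -182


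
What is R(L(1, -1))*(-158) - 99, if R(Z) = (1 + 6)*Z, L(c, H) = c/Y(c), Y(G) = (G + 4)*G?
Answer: -1601/5 ≈ -320.20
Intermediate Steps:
Y(G) = G*(4 + G) (Y(G) = (4 + G)*G = G*(4 + G))
L(c, H) = 1/(4 + c) (L(c, H) = c/((c*(4 + c))) = c*(1/(c*(4 + c))) = 1/(4 + c))
R(Z) = 7*Z
R(L(1, -1))*(-158) - 99 = (7/(4 + 1))*(-158) - 99 = (7/5)*(-158) - 99 = -1106/5 - 99 = -1601/5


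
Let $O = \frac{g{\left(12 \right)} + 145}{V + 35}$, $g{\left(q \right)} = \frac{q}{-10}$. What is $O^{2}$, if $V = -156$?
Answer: $\frac{516961}{366025} \approx 1.4124$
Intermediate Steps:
$g{\left(q \right)} = - \frac{q}{10}$ ($g{\left(q \right)} = q \left(- \frac{1}{10}\right) = - \frac{q}{10}$)
$O = - \frac{719}{605}$ ($O = \frac{\left(- \frac{1}{10}\right) 12 + 145}{-156 + 35} = \frac{- \frac{6}{5} + 145}{-121} = \frac{719}{5} \left(- \frac{1}{121}\right) = - \frac{719}{605} \approx -1.1884$)
$O^{2} = \left(- \frac{719}{605}\right)^{2} = \frac{516961}{366025}$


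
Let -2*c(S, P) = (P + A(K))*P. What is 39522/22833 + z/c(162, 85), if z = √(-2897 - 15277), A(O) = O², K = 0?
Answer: 13174/7611 - 2*I*√18174/7225 ≈ 1.7309 - 0.037318*I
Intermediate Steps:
c(S, P) = -P²/2 (c(S, P) = -(P + 0²)*P/2 = -(P + 0)*P/2 = -P*P/2 = -P²/2)
z = I*√18174 (z = √(-18174) = I*√18174 ≈ 134.81*I)
39522/22833 + z/c(162, 85) = 39522/22833 + (I*√18174)/((-½*85²)) = 39522*(1/22833) + (I*√18174)/((-½*7225)) = 13174/7611 + (I*√18174)/(-7225/2) = 13174/7611 + (I*√18174)*(-2/7225) = 13174/7611 - 2*I*√18174/7225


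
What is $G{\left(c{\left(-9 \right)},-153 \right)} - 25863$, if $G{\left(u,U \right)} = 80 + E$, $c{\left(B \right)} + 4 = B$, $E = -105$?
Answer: $-25888$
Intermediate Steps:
$c{\left(B \right)} = -4 + B$
$G{\left(u,U \right)} = -25$ ($G{\left(u,U \right)} = 80 - 105 = -25$)
$G{\left(c{\left(-9 \right)},-153 \right)} - 25863 = -25 - 25863 = -25888$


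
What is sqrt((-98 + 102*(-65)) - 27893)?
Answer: I*sqrt(34621) ≈ 186.07*I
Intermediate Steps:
sqrt((-98 + 102*(-65)) - 27893) = sqrt((-98 - 6630) - 27893) = sqrt(-6728 - 27893) = sqrt(-34621) = I*sqrt(34621)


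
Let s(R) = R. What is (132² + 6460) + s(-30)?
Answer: 23854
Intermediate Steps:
(132² + 6460) + s(-30) = (132² + 6460) - 30 = (17424 + 6460) - 30 = 23884 - 30 = 23854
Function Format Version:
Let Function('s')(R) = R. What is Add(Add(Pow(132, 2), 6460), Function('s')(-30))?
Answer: 23854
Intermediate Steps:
Add(Add(Pow(132, 2), 6460), Function('s')(-30)) = Add(Add(Pow(132, 2), 6460), -30) = Add(Add(17424, 6460), -30) = Add(23884, -30) = 23854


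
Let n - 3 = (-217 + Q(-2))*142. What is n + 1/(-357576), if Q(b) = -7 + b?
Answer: -11474256265/357576 ≈ -32089.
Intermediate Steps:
n = -32089 (n = 3 + (-217 + (-7 - 2))*142 = 3 + (-217 - 9)*142 = 3 - 226*142 = 3 - 32092 = -32089)
n + 1/(-357576) = -32089 + 1/(-357576) = -32089 - 1/357576 = -11474256265/357576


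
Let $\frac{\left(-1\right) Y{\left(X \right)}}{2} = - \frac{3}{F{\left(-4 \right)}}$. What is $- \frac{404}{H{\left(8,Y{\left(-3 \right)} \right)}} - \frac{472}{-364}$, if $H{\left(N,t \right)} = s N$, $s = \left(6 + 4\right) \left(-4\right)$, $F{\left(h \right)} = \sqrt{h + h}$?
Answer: $\frac{18631}{7280} \approx 2.5592$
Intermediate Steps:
$F{\left(h \right)} = \sqrt{2} \sqrt{h}$ ($F{\left(h \right)} = \sqrt{2 h} = \sqrt{2} \sqrt{h}$)
$s = -40$ ($s = 10 \left(-4\right) = -40$)
$Y{\left(X \right)} = - \frac{3 i \sqrt{2}}{2}$ ($Y{\left(X \right)} = - 2 \left(- \frac{3}{\sqrt{2} \sqrt{-4}}\right) = - 2 \left(- \frac{3}{\sqrt{2} \cdot 2 i}\right) = - 2 \left(- \frac{3}{2 i \sqrt{2}}\right) = - 2 \left(- 3 \left(- \frac{i \sqrt{2}}{4}\right)\right) = - 2 \frac{3 i \sqrt{2}}{4} = - \frac{3 i \sqrt{2}}{2}$)
$H{\left(N,t \right)} = - 40 N$
$- \frac{404}{H{\left(8,Y{\left(-3 \right)} \right)}} - \frac{472}{-364} = - \frac{404}{\left(-40\right) 8} - \frac{472}{-364} = - \frac{404}{-320} - - \frac{118}{91} = \left(-404\right) \left(- \frac{1}{320}\right) + \frac{118}{91} = \frac{101}{80} + \frac{118}{91} = \frac{18631}{7280}$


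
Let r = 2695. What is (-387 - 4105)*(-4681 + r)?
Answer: 8921112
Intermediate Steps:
(-387 - 4105)*(-4681 + r) = (-387 - 4105)*(-4681 + 2695) = -4492*(-1986) = 8921112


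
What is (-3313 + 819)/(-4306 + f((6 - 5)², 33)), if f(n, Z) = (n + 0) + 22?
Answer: 2494/4283 ≈ 0.58230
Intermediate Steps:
f(n, Z) = 22 + n (f(n, Z) = n + 22 = 22 + n)
(-3313 + 819)/(-4306 + f((6 - 5)², 33)) = (-3313 + 819)/(-4306 + (22 + (6 - 5)²)) = -2494/(-4306 + (22 + 1²)) = -2494/(-4306 + (22 + 1)) = -2494/(-4306 + 23) = -2494/(-4283) = -2494*(-1/4283) = 2494/4283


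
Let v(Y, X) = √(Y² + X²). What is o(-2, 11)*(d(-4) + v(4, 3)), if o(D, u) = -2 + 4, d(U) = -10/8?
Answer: 15/2 ≈ 7.5000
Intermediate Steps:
v(Y, X) = √(X² + Y²)
d(U) = -5/4 (d(U) = -10*⅛ = -5/4)
o(D, u) = 2
o(-2, 11)*(d(-4) + v(4, 3)) = 2*(-5/4 + √(3² + 4²)) = 2*(-5/4 + √(9 + 16)) = 2*(-5/4 + √25) = 2*(-5/4 + 5) = 2*(15/4) = 15/2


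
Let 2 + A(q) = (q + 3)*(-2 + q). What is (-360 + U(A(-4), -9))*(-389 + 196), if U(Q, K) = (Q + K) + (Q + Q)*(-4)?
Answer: 76621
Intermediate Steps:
A(q) = -2 + (-2 + q)*(3 + q) (A(q) = -2 + (q + 3)*(-2 + q) = -2 + (3 + q)*(-2 + q) = -2 + (-2 + q)*(3 + q))
U(Q, K) = K - 7*Q (U(Q, K) = (K + Q) + (2*Q)*(-4) = (K + Q) - 8*Q = K - 7*Q)
(-360 + U(A(-4), -9))*(-389 + 196) = (-360 + (-9 - 7*(-8 - 4 + (-4)²)))*(-389 + 196) = (-360 + (-9 - 7*(-8 - 4 + 16)))*(-193) = (-360 + (-9 - 7*4))*(-193) = (-360 + (-9 - 28))*(-193) = (-360 - 37)*(-193) = -397*(-193) = 76621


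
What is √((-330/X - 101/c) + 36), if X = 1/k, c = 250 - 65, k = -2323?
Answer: 19*√72680765/185 ≈ 875.57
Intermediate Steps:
c = 185
X = -1/2323 (X = 1/(-2323) = -1/2323 ≈ -0.00043048)
√((-330/X - 101/c) + 36) = √((-330/(-1/2323) - 101/185) + 36) = √((-330*(-2323) - 101*1/185) + 36) = √((766590 - 101/185) + 36) = √(141819049/185 + 36) = √(141825709/185) = 19*√72680765/185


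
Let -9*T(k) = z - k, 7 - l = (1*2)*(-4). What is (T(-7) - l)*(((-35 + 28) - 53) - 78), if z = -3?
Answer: 6394/3 ≈ 2131.3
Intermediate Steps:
l = 15 (l = 7 - 1*2*(-4) = 7 - 2*(-4) = 7 - 1*(-8) = 7 + 8 = 15)
T(k) = 1/3 + k/9 (T(k) = -(-3 - k)/9 = 1/3 + k/9)
(T(-7) - l)*(((-35 + 28) - 53) - 78) = ((1/3 + (1/9)*(-7)) - 1*15)*(((-35 + 28) - 53) - 78) = ((1/3 - 7/9) - 15)*((-7 - 53) - 78) = (-4/9 - 15)*(-60 - 78) = -139/9*(-138) = 6394/3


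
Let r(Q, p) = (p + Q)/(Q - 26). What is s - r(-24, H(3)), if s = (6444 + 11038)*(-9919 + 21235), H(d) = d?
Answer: 9891315579/50 ≈ 1.9783e+8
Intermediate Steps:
r(Q, p) = (Q + p)/(-26 + Q)
s = 197826312 (s = 17482*11316 = 197826312)
s - r(-24, H(3)) = 197826312 - (-24 + 3)/(-26 - 24) = 197826312 - (-21)/(-50) = 197826312 - (-1)*(-21)/50 = 197826312 - 1*21/50 = 197826312 - 21/50 = 9891315579/50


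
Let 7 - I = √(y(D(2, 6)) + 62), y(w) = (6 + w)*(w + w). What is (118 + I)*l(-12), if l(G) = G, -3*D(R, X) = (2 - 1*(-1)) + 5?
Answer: -1500 + 4*√398 ≈ -1420.2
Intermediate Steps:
D(R, X) = -8/3 (D(R, X) = -((2 - 1*(-1)) + 5)/3 = -((2 + 1) + 5)/3 = -(3 + 5)/3 = -⅓*8 = -8/3)
y(w) = 2*w*(6 + w) (y(w) = (6 + w)*(2*w) = 2*w*(6 + w))
I = 7 - √398/3 (I = 7 - √(2*(-8/3)*(6 - 8/3) + 62) = 7 - √(2*(-8/3)*(10/3) + 62) = 7 - √(-160/9 + 62) = 7 - √(398/9) = 7 - √398/3 ≈ 0.35002)
(118 + I)*l(-12) = (118 + (7 - √398/3))*(-12) = (125 - √398/3)*(-12) = -1500 + 4*√398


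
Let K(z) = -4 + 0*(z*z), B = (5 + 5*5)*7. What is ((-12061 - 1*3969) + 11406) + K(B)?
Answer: -4628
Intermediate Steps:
B = 210 (B = (5 + 25)*7 = 30*7 = 210)
K(z) = -4 (K(z) = -4 + 0*z² = -4 + 0 = -4)
((-12061 - 1*3969) + 11406) + K(B) = ((-12061 - 1*3969) + 11406) - 4 = ((-12061 - 3969) + 11406) - 4 = (-16030 + 11406) - 4 = -4624 - 4 = -4628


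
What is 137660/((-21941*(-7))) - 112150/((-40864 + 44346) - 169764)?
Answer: 20057581085/12769376767 ≈ 1.5708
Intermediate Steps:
137660/((-21941*(-7))) - 112150/((-40864 + 44346) - 169764) = 137660/153587 - 112150/(3482 - 169764) = 137660*(1/153587) - 112150/(-166282) = 137660/153587 - 112150*(-1/166282) = 137660/153587 + 56075/83141 = 20057581085/12769376767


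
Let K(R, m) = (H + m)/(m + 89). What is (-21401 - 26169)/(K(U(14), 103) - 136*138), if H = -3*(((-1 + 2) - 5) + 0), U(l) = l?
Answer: 9133440/3603341 ≈ 2.5347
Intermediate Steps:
H = 12 (H = -3*((1 - 5) + 0) = -3*(-4 + 0) = -3*(-4) = 12)
K(R, m) = (12 + m)/(89 + m) (K(R, m) = (12 + m)/(m + 89) = (12 + m)/(89 + m))
(-21401 - 26169)/(K(U(14), 103) - 136*138) = (-21401 - 26169)/((12 + 103)/(89 + 103) - 136*138) = -47570/(115/192 - 18768) = -47570/(-3603341/192) = -47570*(-192/3603341) = 9133440/3603341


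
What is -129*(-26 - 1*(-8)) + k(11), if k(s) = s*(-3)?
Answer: 2289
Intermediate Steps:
k(s) = -3*s
-129*(-26 - 1*(-8)) + k(11) = -129*(-26 - 1*(-8)) - 3*11 = -129*(-26 + 8) - 33 = -129*(-18) - 33 = 2322 - 33 = 2289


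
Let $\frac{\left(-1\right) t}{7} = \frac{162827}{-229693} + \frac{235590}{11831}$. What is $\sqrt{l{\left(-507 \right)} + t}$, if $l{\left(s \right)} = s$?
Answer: $\frac{4 i \sqrt{296051047106473522681}}{2717497883} \approx 25.326 i$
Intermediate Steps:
$t = - \frac{365308773431}{2717497883}$ ($t = - 7 \left(\frac{162827}{-229693} + \frac{235590}{11831}\right) = - 7 \left(162827 \left(- \frac{1}{229693}\right) + 235590 \cdot \frac{1}{11831}\right) = - 7 \left(- \frac{162827}{229693} + \frac{235590}{11831}\right) = \left(-7\right) \frac{52186967633}{2717497883} = - \frac{365308773431}{2717497883} \approx -134.43$)
$\sqrt{l{\left(-507 \right)} + t} = \sqrt{-507 - \frac{365308773431}{2717497883}} = \sqrt{- \frac{1743080200112}{2717497883}} = \frac{4 i \sqrt{296051047106473522681}}{2717497883}$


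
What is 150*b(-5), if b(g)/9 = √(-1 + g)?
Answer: 1350*I*√6 ≈ 3306.8*I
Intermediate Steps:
b(g) = 9*√(-1 + g)
150*b(-5) = 150*(9*√(-1 - 5)) = 150*(9*√(-6)) = 150*(9*(I*√6)) = 150*(9*I*√6) = 1350*I*√6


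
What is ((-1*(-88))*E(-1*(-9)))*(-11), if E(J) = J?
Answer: -8712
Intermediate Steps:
((-1*(-88))*E(-1*(-9)))*(-11) = ((-1*(-88))*(-1*(-9)))*(-11) = (88*9)*(-11) = 792*(-11) = -8712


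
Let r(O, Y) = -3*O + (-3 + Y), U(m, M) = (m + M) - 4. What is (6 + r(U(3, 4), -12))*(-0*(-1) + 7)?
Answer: -126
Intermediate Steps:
U(m, M) = -4 + M + m (U(m, M) = (M + m) - 4 = -4 + M + m)
r(O, Y) = -3 + Y - 3*O
(6 + r(U(3, 4), -12))*(-0*(-1) + 7) = (6 + (-3 - 12 - 3*(-4 + 4 + 3)))*(-0*(-1) + 7) = (6 + (-3 - 12 - 3*3))*(-1*0 + 7) = (6 + (-3 - 12 - 9))*(0 + 7) = (6 - 24)*7 = -18*7 = -126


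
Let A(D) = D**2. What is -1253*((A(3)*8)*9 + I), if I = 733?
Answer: -1730393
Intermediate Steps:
-1253*((A(3)*8)*9 + I) = -1253*((3**2*8)*9 + 733) = -1253*((9*8)*9 + 733) = -1253*(72*9 + 733) = -1253*(648 + 733) = -1253*1381 = -1730393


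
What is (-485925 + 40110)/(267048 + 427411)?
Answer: -445815/694459 ≈ -0.64196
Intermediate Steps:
(-485925 + 40110)/(267048 + 427411) = -445815/694459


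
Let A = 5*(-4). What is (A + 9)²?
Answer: 121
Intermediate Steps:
A = -20
(A + 9)² = (-20 + 9)² = (-11)² = 121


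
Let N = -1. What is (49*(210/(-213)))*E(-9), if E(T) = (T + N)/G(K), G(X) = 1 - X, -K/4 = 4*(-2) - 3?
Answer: -34300/3053 ≈ -11.235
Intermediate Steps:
K = 44 (K = -4*(4*(-2) - 3) = -4*(-8 - 3) = -4*(-11) = 44)
E(T) = 1/43 - T/43 (E(T) = (T - 1)/(1 - 1*44) = (-1 + T)/(1 - 44) = (-1 + T)/(-43) = (-1 + T)*(-1/43) = 1/43 - T/43)
(49*(210/(-213)))*E(-9) = (49*(210/(-213)))*(1/43 - 1/43*(-9)) = (49*(210*(-1/213)))*(1/43 + 9/43) = (49*(-70/71))*(10/43) = -3430/71*10/43 = -34300/3053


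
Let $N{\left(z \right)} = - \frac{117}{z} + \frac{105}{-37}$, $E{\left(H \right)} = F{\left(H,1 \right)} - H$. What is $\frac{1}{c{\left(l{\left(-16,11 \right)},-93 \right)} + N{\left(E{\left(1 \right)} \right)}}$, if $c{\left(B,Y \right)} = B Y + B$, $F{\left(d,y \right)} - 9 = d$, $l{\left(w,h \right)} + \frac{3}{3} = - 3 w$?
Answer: $- \frac{37}{160574} \approx -0.00023042$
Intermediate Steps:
$l{\left(w,h \right)} = -1 - 3 w$
$F{\left(d,y \right)} = 9 + d$
$E{\left(H \right)} = 9$ ($E{\left(H \right)} = \left(9 + H\right) - H = 9$)
$N{\left(z \right)} = - \frac{105}{37} - \frac{117}{z}$ ($N{\left(z \right)} = - \frac{117}{z} + 105 \left(- \frac{1}{37}\right) = - \frac{117}{z} - \frac{105}{37} = - \frac{105}{37} - \frac{117}{z}$)
$c{\left(B,Y \right)} = B + B Y$
$\frac{1}{c{\left(l{\left(-16,11 \right)},-93 \right)} + N{\left(E{\left(1 \right)} \right)}} = \frac{1}{\left(-1 - -48\right) \left(1 - 93\right) - \left(\frac{105}{37} + \frac{117}{9}\right)} = \frac{1}{\left(-1 + 48\right) \left(-92\right) - \frac{586}{37}} = \frac{1}{47 \left(-92\right) - \frac{586}{37}} = \frac{1}{-4324 - \frac{586}{37}} = \frac{1}{- \frac{160574}{37}} = - \frac{37}{160574}$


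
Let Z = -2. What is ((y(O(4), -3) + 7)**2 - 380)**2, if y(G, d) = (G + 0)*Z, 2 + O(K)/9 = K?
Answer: 212521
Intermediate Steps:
O(K) = -18 + 9*K
y(G, d) = -2*G (y(G, d) = (G + 0)*(-2) = G*(-2) = -2*G)
((y(O(4), -3) + 7)**2 - 380)**2 = ((-2*(-18 + 9*4) + 7)**2 - 380)**2 = ((-2*(-18 + 36) + 7)**2 - 380)**2 = ((-2*18 + 7)**2 - 380)**2 = ((-36 + 7)**2 - 380)**2 = ((-29)**2 - 380)**2 = (841 - 380)**2 = 461**2 = 212521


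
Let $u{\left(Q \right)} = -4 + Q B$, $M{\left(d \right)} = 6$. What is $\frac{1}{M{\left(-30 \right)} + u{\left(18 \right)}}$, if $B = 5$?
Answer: $\frac{1}{92} \approx 0.01087$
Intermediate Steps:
$u{\left(Q \right)} = -4 + 5 Q$ ($u{\left(Q \right)} = -4 + Q 5 = -4 + 5 Q$)
$\frac{1}{M{\left(-30 \right)} + u{\left(18 \right)}} = \frac{1}{6 + \left(-4 + 5 \cdot 18\right)} = \frac{1}{6 + \left(-4 + 90\right)} = \frac{1}{6 + 86} = \frac{1}{92}$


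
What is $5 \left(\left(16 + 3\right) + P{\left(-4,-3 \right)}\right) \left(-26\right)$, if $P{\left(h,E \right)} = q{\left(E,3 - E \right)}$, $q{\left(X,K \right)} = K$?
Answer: $-3250$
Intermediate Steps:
$P{\left(h,E \right)} = 3 - E$
$5 \left(\left(16 + 3\right) + P{\left(-4,-3 \right)}\right) \left(-26\right) = 5 \left(\left(16 + 3\right) + \left(3 - -3\right)\right) \left(-26\right) = 5 \left(19 + \left(3 + 3\right)\right) \left(-26\right) = 5 \left(19 + 6\right) \left(-26\right) = 5 \cdot 25 \left(-26\right) = 125 \left(-26\right) = -3250$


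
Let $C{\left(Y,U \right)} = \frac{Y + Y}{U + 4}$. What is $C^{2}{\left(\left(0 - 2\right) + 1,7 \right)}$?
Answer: $\frac{4}{121} \approx 0.033058$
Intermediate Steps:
$C{\left(Y,U \right)} = \frac{2 Y}{4 + U}$
$C^{2}{\left(\left(0 - 2\right) + 1,7 \right)} = \left(\frac{2 \left(\left(0 - 2\right) + 1\right)}{4 + 7}\right)^{2} = \left(\frac{2 \left(-2 + 1\right)}{11}\right)^{2} = \left(2 \left(-1\right) \frac{1}{11}\right)^{2} = \left(- \frac{2}{11}\right)^{2} = \frac{4}{121}$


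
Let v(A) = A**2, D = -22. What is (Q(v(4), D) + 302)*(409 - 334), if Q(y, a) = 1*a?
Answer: 21000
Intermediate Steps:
Q(y, a) = a
(Q(v(4), D) + 302)*(409 - 334) = (-22 + 302)*(409 - 334) = 280*75 = 21000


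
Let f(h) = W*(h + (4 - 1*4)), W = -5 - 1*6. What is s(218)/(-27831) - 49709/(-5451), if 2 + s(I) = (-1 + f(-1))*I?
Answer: 457192967/50568927 ≈ 9.0410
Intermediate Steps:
W = -11 (W = -5 - 6 = -11)
f(h) = -11*h (f(h) = -11*(h + (4 - 1*4)) = -11*(h + (4 - 4)) = -11*(h + 0) = -11*h)
s(I) = -2 + 10*I (s(I) = -2 + (-1 - 11*(-1))*I = -2 + (-1 + 11)*I = -2 + 10*I)
s(218)/(-27831) - 49709/(-5451) = (-2 + 10*218)/(-27831) - 49709/(-5451) = (-2 + 2180)*(-1/27831) - 49709*(-1/5451) = 2178*(-1/27831) + 49709/5451 = -726/9277 + 49709/5451 = 457192967/50568927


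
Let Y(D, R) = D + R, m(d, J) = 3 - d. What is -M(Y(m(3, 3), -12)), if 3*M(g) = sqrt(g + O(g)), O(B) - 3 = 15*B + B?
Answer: -I*sqrt(201)/3 ≈ -4.7258*I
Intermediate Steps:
O(B) = 3 + 16*B (O(B) = 3 + (15*B + B) = 3 + 16*B)
M(g) = sqrt(3 + 17*g)/3 (M(g) = sqrt(g + (3 + 16*g))/3 = sqrt(3 + 17*g)/3)
-M(Y(m(3, 3), -12)) = -sqrt(3 + 17*((3 - 1*3) - 12))/3 = -sqrt(3 + 17*((3 - 3) - 12))/3 = -sqrt(3 + 17*(0 - 12))/3 = -sqrt(3 + 17*(-12))/3 = -sqrt(3 - 204)/3 = -sqrt(-201)/3 = -I*sqrt(201)/3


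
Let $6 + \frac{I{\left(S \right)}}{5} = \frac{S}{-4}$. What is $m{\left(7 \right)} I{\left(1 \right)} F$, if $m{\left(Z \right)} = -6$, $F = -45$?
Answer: $- \frac{16875}{2} \approx -8437.5$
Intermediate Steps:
$I{\left(S \right)} = -30 - \frac{5 S}{4}$ ($I{\left(S \right)} = -30 + 5 \frac{S}{-4} = -30 + 5 S \left(- \frac{1}{4}\right) = -30 + 5 \left(- \frac{S}{4}\right) = -30 - \frac{5 S}{4}$)
$m{\left(7 \right)} I{\left(1 \right)} F = - 6 \left(-30 - \frac{5}{4}\right) \left(-45\right) = \left(-6\right) \left(- \frac{125}{4}\right) \left(-45\right) = \frac{375}{2} \left(-45\right) = - \frac{16875}{2}$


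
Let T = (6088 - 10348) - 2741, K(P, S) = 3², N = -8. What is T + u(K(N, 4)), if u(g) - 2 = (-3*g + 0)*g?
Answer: -7242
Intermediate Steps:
K(P, S) = 9
T = -7001 (T = -4260 - 2741 = -7001)
u(g) = 2 - 3*g² (u(g) = 2 + (-3*g + 0)*g = 2 + (-3*g)*g = 2 - 3*g²)
T + u(K(N, 4)) = -7001 + (2 - 3*9²) = -7001 + (2 - 3*81) = -7001 + (2 - 243) = -7001 - 241 = -7242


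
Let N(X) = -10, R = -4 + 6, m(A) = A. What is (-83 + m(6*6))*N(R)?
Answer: 470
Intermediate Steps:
R = 2
(-83 + m(6*6))*N(R) = (-83 + 6*6)*(-10) = (-83 + 36)*(-10) = -47*(-10) = 470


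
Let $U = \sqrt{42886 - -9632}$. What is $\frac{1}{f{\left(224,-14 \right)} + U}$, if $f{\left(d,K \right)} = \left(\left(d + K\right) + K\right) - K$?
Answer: $- \frac{35}{1403} + \frac{\sqrt{52518}}{8418} \approx 0.002277$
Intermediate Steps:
$f{\left(d,K \right)} = K + d$ ($f{\left(d,K \right)} = \left(\left(K + d\right) + K\right) - K = \left(d + 2 K\right) - K = K + d$)
$U = \sqrt{52518}$ ($U = \sqrt{42886 + 9632} = \sqrt{52518} \approx 229.17$)
$\frac{1}{f{\left(224,-14 \right)} + U} = \frac{1}{\left(-14 + 224\right) + \sqrt{52518}} = \frac{1}{210 + \sqrt{52518}}$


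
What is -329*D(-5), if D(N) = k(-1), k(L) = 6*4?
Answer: -7896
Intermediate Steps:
k(L) = 24
D(N) = 24
-329*D(-5) = -329*24 = -7896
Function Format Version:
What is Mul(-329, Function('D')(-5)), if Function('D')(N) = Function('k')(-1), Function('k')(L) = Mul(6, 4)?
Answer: -7896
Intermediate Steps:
Function('k')(L) = 24
Function('D')(N) = 24
Mul(-329, Function('D')(-5)) = Mul(-329, 24) = -7896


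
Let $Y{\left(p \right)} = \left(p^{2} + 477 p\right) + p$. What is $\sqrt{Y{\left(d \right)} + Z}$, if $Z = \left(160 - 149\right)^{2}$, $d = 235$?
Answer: $2 \sqrt{41919} \approx 409.48$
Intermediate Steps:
$Y{\left(p \right)} = p^{2} + 478 p$
$Z = 121$ ($Z = 11^{2} = 121$)
$\sqrt{Y{\left(d \right)} + Z} = \sqrt{235 \left(478 + 235\right) + 121} = \sqrt{235 \cdot 713 + 121} = \sqrt{167555 + 121} = \sqrt{167676} = 2 \sqrt{41919}$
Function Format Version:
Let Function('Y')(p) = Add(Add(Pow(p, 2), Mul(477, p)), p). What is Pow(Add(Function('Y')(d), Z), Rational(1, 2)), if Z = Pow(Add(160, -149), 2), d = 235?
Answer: Mul(2, Pow(41919, Rational(1, 2))) ≈ 409.48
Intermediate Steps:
Function('Y')(p) = Add(Pow(p, 2), Mul(478, p))
Z = 121 (Z = Pow(11, 2) = 121)
Pow(Add(Function('Y')(d), Z), Rational(1, 2)) = Pow(Add(Mul(235, Add(478, 235)), 121), Rational(1, 2)) = Pow(Add(Mul(235, 713), 121), Rational(1, 2)) = Pow(Add(167555, 121), Rational(1, 2)) = Pow(167676, Rational(1, 2)) = Mul(2, Pow(41919, Rational(1, 2)))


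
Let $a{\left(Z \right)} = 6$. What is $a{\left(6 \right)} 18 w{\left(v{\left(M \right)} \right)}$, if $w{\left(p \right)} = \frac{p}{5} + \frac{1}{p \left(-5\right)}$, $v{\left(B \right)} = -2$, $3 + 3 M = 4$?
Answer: $- \frac{162}{5} \approx -32.4$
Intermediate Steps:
$M = \frac{1}{3}$ ($M = -1 + \frac{1}{3} \cdot 4 = -1 + \frac{4}{3} = \frac{1}{3} \approx 0.33333$)
$w{\left(p \right)} = - \frac{1}{5 p} + \frac{p}{5}$ ($w{\left(p \right)} = p \frac{1}{5} + \frac{1}{p} \left(- \frac{1}{5}\right) = \frac{p}{5} - \frac{1}{5 p} = - \frac{1}{5 p} + \frac{p}{5}$)
$a{\left(6 \right)} 18 w{\left(v{\left(M \right)} \right)} = 6 \cdot 18 \frac{-1 + \left(-2\right)^{2}}{5 \left(-2\right)} = 108 \cdot \frac{1}{5} \left(- \frac{1}{2}\right) \left(-1 + 4\right) = 108 \cdot \frac{1}{5} \left(- \frac{1}{2}\right) 3 = 108 \left(- \frac{3}{10}\right) = - \frac{162}{5}$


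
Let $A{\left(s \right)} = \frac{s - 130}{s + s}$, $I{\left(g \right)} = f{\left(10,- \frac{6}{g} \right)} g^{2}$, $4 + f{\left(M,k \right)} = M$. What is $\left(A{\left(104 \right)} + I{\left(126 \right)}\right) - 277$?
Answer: $\frac{759831}{8} \approx 94979.0$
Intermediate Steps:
$f{\left(M,k \right)} = -4 + M$
$I{\left(g \right)} = 6 g^{2}$ ($I{\left(g \right)} = \left(-4 + 10\right) g^{2} = 6 g^{2}$)
$A{\left(s \right)} = \frac{-130 + s}{2 s}$
$\left(A{\left(104 \right)} + I{\left(126 \right)}\right) - 277 = \left(\frac{-130 + 104}{2 \cdot 104} + 6 \cdot 126^{2}\right) - 277 = \left(\frac{1}{2} \cdot \frac{1}{104} \left(-26\right) + 6 \cdot 15876\right) + \left(1375 - 1652\right) = \left(- \frac{1}{8} + 95256\right) - 277 = \frac{762047}{8} - 277 = \frac{759831}{8}$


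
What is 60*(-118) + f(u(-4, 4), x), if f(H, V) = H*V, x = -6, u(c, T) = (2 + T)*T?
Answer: -7224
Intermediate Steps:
u(c, T) = T*(2 + T)
60*(-118) + f(u(-4, 4), x) = 60*(-118) + (4*(2 + 4))*(-6) = -7080 + (4*6)*(-6) = -7080 + 24*(-6) = -7080 - 144 = -7224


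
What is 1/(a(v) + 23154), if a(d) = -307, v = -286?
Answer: 1/22847 ≈ 4.3769e-5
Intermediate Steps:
1/(a(v) + 23154) = 1/(-307 + 23154) = 1/22847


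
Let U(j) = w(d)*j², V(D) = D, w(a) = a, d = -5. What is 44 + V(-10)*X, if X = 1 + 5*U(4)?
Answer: 4034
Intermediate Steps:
U(j) = -5*j²
X = -399 (X = 1 + 5*(-5*4²) = 1 + 5*(-5*16) = 1 + 5*(-80) = 1 - 400 = -399)
44 + V(-10)*X = 44 - 10*(-399) = 44 + 3990 = 4034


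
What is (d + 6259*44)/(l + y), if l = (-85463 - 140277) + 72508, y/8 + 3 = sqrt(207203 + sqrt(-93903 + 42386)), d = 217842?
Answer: -493238/(153256 - 8*sqrt(207203 + I*sqrt(51517))) ≈ -3.2967 - 4.3949e-5*I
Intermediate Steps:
y = -24 + 8*sqrt(207203 + I*sqrt(51517)) (y = -24 + 8*sqrt(207203 + sqrt(-93903 + 42386)) = -24 + 8*sqrt(207203 + sqrt(-51517)) = -24 + 8*sqrt(207203 + I*sqrt(51517)) ≈ 3617.6 + 1.9945*I)
l = -153232 (l = -225740 + 72508 = -153232)
(d + 6259*44)/(l + y) = (217842 + 6259*44)/(-153232 + (-24 + 8*sqrt(207203 + I*sqrt(51517)))) = (217842 + 275396)/(-153256 + 8*sqrt(207203 + I*sqrt(51517))) = 493238/(-153256 + 8*sqrt(207203 + I*sqrt(51517)))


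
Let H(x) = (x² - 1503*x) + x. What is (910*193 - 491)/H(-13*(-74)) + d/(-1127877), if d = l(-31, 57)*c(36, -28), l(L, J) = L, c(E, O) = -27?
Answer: -65990018221/195303181320 ≈ -0.33788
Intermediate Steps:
H(x) = x² - 1502*x
d = 837 (d = -31*(-27) = 837)
(910*193 - 491)/H(-13*(-74)) + d/(-1127877) = (910*193 - 491)/(((-13*(-74))*(-1502 - 13*(-74)))) + 837/(-1127877) = (175630 - 491)/((962*(-1502 + 962))) + 837*(-1/1127877) = 175139/((962*(-540))) - 279/375959 = 175139/(-519480) - 279/375959 = 175139*(-1/519480) - 279/375959 = -175139/519480 - 279/375959 = -65990018221/195303181320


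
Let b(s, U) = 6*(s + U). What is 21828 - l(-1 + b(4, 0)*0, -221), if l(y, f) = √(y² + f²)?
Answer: 21828 - √48842 ≈ 21607.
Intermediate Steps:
b(s, U) = 6*U + 6*s (b(s, U) = 6*(U + s) = 6*U + 6*s)
l(y, f) = √(f² + y²)
21828 - l(-1 + b(4, 0)*0, -221) = 21828 - √((-221)² + (-1 + (6*0 + 6*4)*0)²) = 21828 - √(48841 + (-1 + (0 + 24)*0)²) = 21828 - √(48841 + (-1 + 24*0)²) = 21828 - √(48841 + (-1 + 0)²) = 21828 - √(48841 + (-1)²) = 21828 - √(48841 + 1) = 21828 - √48842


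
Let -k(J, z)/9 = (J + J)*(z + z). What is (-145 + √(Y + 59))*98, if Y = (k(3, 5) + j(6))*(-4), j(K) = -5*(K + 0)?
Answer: -14210 + 98*√2339 ≈ -9470.4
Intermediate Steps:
k(J, z) = -36*J*z (k(J, z) = -9*(J + J)*(z + z) = -9*2*J*2*z = -36*J*z)
j(K) = -5*K
Y = 2280 (Y = (-36*3*5 - 5*6)*(-4) = (-540 - 30)*(-4) = -570*(-4) = 2280)
(-145 + √(Y + 59))*98 = (-145 + √(2280 + 59))*98 = (-145 + √2339)*98 = -14210 + 98*√2339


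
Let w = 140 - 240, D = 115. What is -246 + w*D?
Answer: -11746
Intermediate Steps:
w = -100
-246 + w*D = -246 - 100*115 = -246 - 11500 = -11746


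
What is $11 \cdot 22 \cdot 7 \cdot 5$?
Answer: $8470$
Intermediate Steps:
$11 \cdot 22 \cdot 7 \cdot 5 = 242 \cdot 35 = 8470$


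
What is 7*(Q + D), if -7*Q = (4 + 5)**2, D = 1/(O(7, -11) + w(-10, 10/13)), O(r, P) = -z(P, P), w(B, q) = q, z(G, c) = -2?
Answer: -2825/36 ≈ -78.472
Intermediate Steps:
O(r, P) = 2 (O(r, P) = -1*(-2) = 2)
D = 13/36 (D = 1/(2 + 10/13) = 1/(36/13) = 13/36 ≈ 0.36111)
Q = -81/7 (Q = -(4 + 5)**2/7 = -1/7*9**2 = -1/7*81 = -81/7 ≈ -11.571)
7*(Q + D) = 7*(-81/7 + 13/36) = 7*(-2825/252) = -2825/36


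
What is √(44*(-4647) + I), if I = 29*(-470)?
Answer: I*√218098 ≈ 467.01*I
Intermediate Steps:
I = -13630
√(44*(-4647) + I) = √(44*(-4647) - 13630) = √(-204468 - 13630) = √(-218098) = I*√218098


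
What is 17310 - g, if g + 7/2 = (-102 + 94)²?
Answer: 34499/2 ≈ 17250.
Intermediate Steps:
g = 121/2 (g = -7/2 + (-102 + 94)² = -7/2 + (-8)² = -7/2 + 64 = 121/2 ≈ 60.500)
17310 - g = 17310 - 1*121/2 = 17310 - 121/2 = 34499/2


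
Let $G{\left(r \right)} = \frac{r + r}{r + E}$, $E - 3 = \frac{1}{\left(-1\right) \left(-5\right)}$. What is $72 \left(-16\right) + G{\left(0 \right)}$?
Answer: $-1152$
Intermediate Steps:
$E = \frac{16}{5}$ ($E = 3 + \frac{1}{\left(-1\right) \left(-5\right)} = 3 + \frac{1}{5} = \frac{16}{5} \approx 3.2$)
$G{\left(r \right)} = \frac{2 r}{\frac{16}{5} + r}$ ($G{\left(r \right)} = \frac{r + r}{r + \frac{16}{5}} = \frac{2 r}{\frac{16}{5} + r}$)
$72 \left(-16\right) + G{\left(0 \right)} = 72 \left(-16\right) + 10 \cdot 0 \frac{1}{16 + 5 \cdot 0} = -1152 + 10 \cdot 0 \frac{1}{16 + 0} = -1152 + 10 \cdot 0 \cdot \frac{1}{16} = -1152 + 0 = -1152$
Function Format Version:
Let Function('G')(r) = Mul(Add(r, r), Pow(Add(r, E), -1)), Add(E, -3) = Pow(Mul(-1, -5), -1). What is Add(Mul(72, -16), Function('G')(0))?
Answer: -1152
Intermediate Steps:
E = Rational(16, 5) (E = Add(3, Pow(Mul(-1, -5), -1)) = Add(3, Pow(5, -1)) = Add(3, Rational(1, 5)) = Rational(16, 5) ≈ 3.2000)
Function('G')(r) = Mul(2, r, Pow(Add(Rational(16, 5), r), -1)) (Function('G')(r) = Mul(Add(r, r), Pow(Add(r, Rational(16, 5)), -1)) = Mul(Mul(2, r), Pow(Add(Rational(16, 5), r), -1)) = Mul(2, r, Pow(Add(Rational(16, 5), r), -1)))
Add(Mul(72, -16), Function('G')(0)) = Add(Mul(72, -16), Mul(10, 0, Pow(Add(16, Mul(5, 0)), -1))) = Add(-1152, Mul(10, 0, Pow(Add(16, 0), -1))) = Add(-1152, Mul(10, 0, Pow(16, -1))) = Add(-1152, Mul(10, 0, Rational(1, 16))) = Add(-1152, 0) = -1152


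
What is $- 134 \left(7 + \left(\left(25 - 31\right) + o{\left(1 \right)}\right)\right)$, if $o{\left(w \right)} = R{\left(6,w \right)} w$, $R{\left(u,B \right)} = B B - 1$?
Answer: $-134$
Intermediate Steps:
$R{\left(u,B \right)} = -1 + B^{2}$ ($R{\left(u,B \right)} = B^{2} - 1 = -1 + B^{2}$)
$o{\left(w \right)} = w \left(-1 + w^{2}\right)$ ($o{\left(w \right)} = \left(-1 + w^{2}\right) w = w \left(-1 + w^{2}\right)$)
$- 134 \left(7 + \left(\left(25 - 31\right) + o{\left(1 \right)}\right)\right) = - 134 \left(7 + \left(\left(25 - 31\right) + \left(1^{3} - 1\right)\right)\right) = - 134 \left(7 + \left(\left(25 - 31\right) + \left(1 - 1\right)\right)\right) = - 134 \left(7 + \left(-6 + 0\right)\right) = - 134 \left(7 - 6\right) = \left(-134\right) 1 = -134$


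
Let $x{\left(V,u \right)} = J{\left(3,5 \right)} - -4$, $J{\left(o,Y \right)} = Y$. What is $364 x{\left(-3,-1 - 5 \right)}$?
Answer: $3276$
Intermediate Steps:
$x{\left(V,u \right)} = 9$ ($x{\left(V,u \right)} = 5 - -4 = 5 + 4 = 9$)
$364 x{\left(-3,-1 - 5 \right)} = 364 \cdot 9 = 3276$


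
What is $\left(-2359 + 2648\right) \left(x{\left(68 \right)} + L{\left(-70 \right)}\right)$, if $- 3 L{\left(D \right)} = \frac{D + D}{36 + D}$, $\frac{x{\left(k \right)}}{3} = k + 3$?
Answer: $\frac{183481}{3} \approx 61160.0$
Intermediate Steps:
$x{\left(k \right)} = 9 + 3 k$ ($x{\left(k \right)} = 3 \left(k + 3\right) = 3 \left(3 + k\right) = 9 + 3 k$)
$L{\left(D \right)} = - \frac{2 D}{3 \left(36 + D\right)}$ ($L{\left(D \right)} = - \frac{\left(D + D\right) \frac{1}{36 + D}}{3} = - \frac{2 D \frac{1}{36 + D}}{3} = - \frac{2 D}{3 \left(36 + D\right)}$)
$\left(-2359 + 2648\right) \left(x{\left(68 \right)} + L{\left(-70 \right)}\right) = \left(-2359 + 2648\right) \left(\left(9 + 3 \cdot 68\right) - - \frac{140}{108 + 3 \left(-70\right)}\right) = 289 \left(\left(9 + 204\right) - - \frac{140}{108 - 210}\right) = 289 \left(213 - - \frac{140}{-102}\right) = 289 \left(213 - \left(-140\right) \left(- \frac{1}{102}\right)\right) = 289 \left(213 - \frac{70}{51}\right) = 289 \cdot \frac{10793}{51} = \frac{183481}{3}$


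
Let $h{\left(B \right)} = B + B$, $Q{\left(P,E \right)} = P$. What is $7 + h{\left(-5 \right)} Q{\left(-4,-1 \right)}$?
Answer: $47$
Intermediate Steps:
$h{\left(B \right)} = 2 B$
$7 + h{\left(-5 \right)} Q{\left(-4,-1 \right)} = 7 + 2 \left(-5\right) \left(-4\right) = 7 - -40 = 7 + 40 = 47$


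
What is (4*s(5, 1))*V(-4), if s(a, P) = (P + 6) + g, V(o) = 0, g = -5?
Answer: 0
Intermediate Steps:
s(a, P) = 1 + P (s(a, P) = (P + 6) - 5 = (6 + P) - 5 = 1 + P)
(4*s(5, 1))*V(-4) = (4*(1 + 1))*0 = (4*2)*0 = 8*0 = 0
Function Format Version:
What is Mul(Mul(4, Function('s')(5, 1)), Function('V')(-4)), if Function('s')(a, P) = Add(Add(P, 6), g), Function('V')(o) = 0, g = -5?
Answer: 0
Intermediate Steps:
Function('s')(a, P) = Add(1, P) (Function('s')(a, P) = Add(Add(P, 6), -5) = Add(Add(6, P), -5) = Add(1, P))
Mul(Mul(4, Function('s')(5, 1)), Function('V')(-4)) = Mul(Mul(4, Add(1, 1)), 0) = Mul(Mul(4, 2), 0) = Mul(8, 0) = 0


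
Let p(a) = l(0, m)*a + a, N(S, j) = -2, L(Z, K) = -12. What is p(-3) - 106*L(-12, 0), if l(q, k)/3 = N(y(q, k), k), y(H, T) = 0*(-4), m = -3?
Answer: 1287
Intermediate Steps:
y(H, T) = 0
l(q, k) = -6 (l(q, k) = 3*(-2) = -6)
p(a) = -5*a (p(a) = -6*a + a = -5*a)
p(-3) - 106*L(-12, 0) = -5*(-3) - 106*(-12) = 15 + 1272 = 1287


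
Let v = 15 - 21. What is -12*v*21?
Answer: 1512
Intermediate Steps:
v = -6
-12*v*21 = -12*(-6)*21 = 72*21 = 1512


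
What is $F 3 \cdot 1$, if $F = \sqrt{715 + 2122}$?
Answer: $3 \sqrt{2837} \approx 159.79$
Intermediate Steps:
$F = \sqrt{2837} \approx 53.263$
$F 3 \cdot 1 = \sqrt{2837} \cdot 3 \cdot 1 = \sqrt{2837} \cdot 3 = 3 \sqrt{2837}$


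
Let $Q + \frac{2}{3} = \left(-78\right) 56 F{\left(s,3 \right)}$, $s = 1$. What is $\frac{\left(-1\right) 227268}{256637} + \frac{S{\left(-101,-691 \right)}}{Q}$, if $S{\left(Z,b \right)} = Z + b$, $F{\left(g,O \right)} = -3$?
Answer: $- \frac{4771837296}{5044200235} \approx -0.946$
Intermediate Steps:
$Q = \frac{39310}{3}$ ($Q = - \frac{2}{3} + \left(-78\right) 56 \left(-3\right) = - \frac{2}{3} - -13104 = - \frac{2}{3} + 13104 = \frac{39310}{3} \approx 13103.0$)
$\frac{\left(-1\right) 227268}{256637} + \frac{S{\left(-101,-691 \right)}}{Q} = \frac{\left(-1\right) 227268}{256637} + \frac{-101 - 691}{\frac{39310}{3}} = \left(-227268\right) \frac{1}{256637} - \frac{1188}{19655} = - \frac{227268}{256637} - \frac{1188}{19655} = - \frac{4771837296}{5044200235}$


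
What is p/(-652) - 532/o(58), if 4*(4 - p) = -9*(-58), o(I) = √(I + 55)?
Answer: 253/1304 - 532*√113/113 ≈ -49.852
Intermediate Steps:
o(I) = √(55 + I)
p = -253/2 (p = 4 - (-9)*(-58)/4 = 4 - ¼*522 = 4 - 261/2 = -253/2 ≈ -126.50)
p/(-652) - 532/o(58) = -253/2/(-652) - 532/√(55 + 58) = -253/2*(-1/652) - 532*√113/113 = 253/1304 - 532*√113/113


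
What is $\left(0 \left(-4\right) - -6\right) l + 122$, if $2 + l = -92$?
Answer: $-442$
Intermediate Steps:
$l = -94$ ($l = -2 - 92 = -94$)
$\left(0 \left(-4\right) - -6\right) l + 122 = \left(0 \left(-4\right) - -6\right) \left(-94\right) + 122 = \left(0 + 6\right) \left(-94\right) + 122 = 6 \left(-94\right) + 122 = -564 + 122 = -442$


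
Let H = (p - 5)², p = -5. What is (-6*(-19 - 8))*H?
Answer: 16200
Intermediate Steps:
H = 100 (H = (-5 - 5)² = (-10)² = 100)
(-6*(-19 - 8))*H = -6*(-19 - 8)*100 = -6*(-27)*100 = 162*100 = 16200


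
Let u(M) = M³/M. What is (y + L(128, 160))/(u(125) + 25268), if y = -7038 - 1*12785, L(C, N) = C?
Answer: -6565/13631 ≈ -0.48162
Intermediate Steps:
u(M) = M²
y = -19823 (y = -7038 - 12785 = -19823)
(y + L(128, 160))/(u(125) + 25268) = (-19823 + 128)/(125² + 25268) = -19695/(15625 + 25268) = -19695/40893 = -19695*1/40893 = -6565/13631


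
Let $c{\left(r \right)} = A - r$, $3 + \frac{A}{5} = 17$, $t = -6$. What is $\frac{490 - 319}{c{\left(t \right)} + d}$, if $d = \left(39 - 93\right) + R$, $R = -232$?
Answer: $- \frac{57}{70} \approx -0.81429$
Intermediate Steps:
$A = 70$ ($A = -15 + 5 \cdot 17 = -15 + 85 = 70$)
$d = -286$ ($d = \left(39 - 93\right) - 232 = -54 - 232 = -286$)
$c{\left(r \right)} = 70 - r$
$\frac{490 - 319}{c{\left(t \right)} + d} = \frac{490 - 319}{\left(70 - -6\right) - 286} = \frac{171}{\left(70 + 6\right) - 286} = \frac{171}{76 - 286} = \frac{171}{-210} = 171 \left(- \frac{1}{210}\right) = - \frac{57}{70}$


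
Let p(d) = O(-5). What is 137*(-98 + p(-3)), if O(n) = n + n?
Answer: -14796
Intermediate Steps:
O(n) = 2*n
p(d) = -10 (p(d) = 2*(-5) = -10)
137*(-98 + p(-3)) = 137*(-98 - 10) = 137*(-108) = -14796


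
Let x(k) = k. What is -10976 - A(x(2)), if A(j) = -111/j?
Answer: -21841/2 ≈ -10921.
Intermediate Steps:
-10976 - A(x(2)) = -10976 - (-111)/2 = -10976 - 1*(-111/2) = -10976 + 111/2 = -21841/2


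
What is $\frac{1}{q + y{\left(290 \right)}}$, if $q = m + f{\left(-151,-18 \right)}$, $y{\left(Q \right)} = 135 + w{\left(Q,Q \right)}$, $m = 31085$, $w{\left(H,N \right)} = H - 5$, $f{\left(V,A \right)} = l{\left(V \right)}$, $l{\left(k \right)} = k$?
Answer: $\frac{1}{31354} \approx 3.1894 \cdot 10^{-5}$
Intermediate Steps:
$f{\left(V,A \right)} = V$
$w{\left(H,N \right)} = -5 + H$
$y{\left(Q \right)} = 130 + Q$ ($y{\left(Q \right)} = 135 + \left(-5 + Q\right) = 130 + Q$)
$q = 30934$ ($q = 31085 - 151 = 30934$)
$\frac{1}{q + y{\left(290 \right)}} = \frac{1}{30934 + \left(130 + 290\right)} = \frac{1}{30934 + 420} = \frac{1}{31354}$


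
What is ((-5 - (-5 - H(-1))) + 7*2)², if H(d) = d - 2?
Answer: 121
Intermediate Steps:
H(d) = -2 + d
((-5 - (-5 - H(-1))) + 7*2)² = ((-5 - (-5 - (-2 - 1))) + 7*2)² = ((-5 - (-5 - 1*(-3))) + 14)² = ((-5 - (-5 + 3)) + 14)² = ((-5 - 1*(-2)) + 14)² = ((-5 + 2) + 14)² = (-3 + 14)² = 11² = 121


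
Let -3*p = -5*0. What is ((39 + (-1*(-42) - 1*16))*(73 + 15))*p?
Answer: 0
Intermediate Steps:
p = 0 (p = -(-5)*0/3 = -1/3*0 = 0)
((39 + (-1*(-42) - 1*16))*(73 + 15))*p = ((39 + (-1*(-42) - 1*16))*(73 + 15))*0 = ((39 + (42 - 16))*88)*0 = ((39 + 26)*88)*0 = (65*88)*0 = 5720*0 = 0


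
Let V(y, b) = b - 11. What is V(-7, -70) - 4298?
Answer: -4379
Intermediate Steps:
V(y, b) = -11 + b
V(-7, -70) - 4298 = (-11 - 70) - 4298 = -81 - 4298 = -4379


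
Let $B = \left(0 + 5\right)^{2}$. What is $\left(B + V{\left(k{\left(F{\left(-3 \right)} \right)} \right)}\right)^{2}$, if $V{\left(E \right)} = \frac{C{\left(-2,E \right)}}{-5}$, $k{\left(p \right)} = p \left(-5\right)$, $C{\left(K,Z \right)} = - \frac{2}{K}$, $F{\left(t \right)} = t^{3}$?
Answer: $\frac{15376}{25} \approx 615.04$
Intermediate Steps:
$k{\left(p \right)} = - 5 p$
$V{\left(E \right)} = - \frac{1}{5}$ ($V{\left(E \right)} = \frac{\left(-2\right) \frac{1}{-2}}{-5} = \left(-2\right) \left(- \frac{1}{2}\right) \left(- \frac{1}{5}\right) = 1 \left(- \frac{1}{5}\right) = - \frac{1}{5}$)
$B = 25$ ($B = 5^{2} = 25$)
$\left(B + V{\left(k{\left(F{\left(-3 \right)} \right)} \right)}\right)^{2} = \left(25 - \frac{1}{5}\right)^{2} = \left(\frac{124}{5}\right)^{2} = \frac{15376}{25}$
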